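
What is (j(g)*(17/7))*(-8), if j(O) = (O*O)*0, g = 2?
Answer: 0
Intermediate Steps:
j(O) = 0 (j(O) = O**2*0 = 0)
(j(g)*(17/7))*(-8) = (0*(17/7))*(-8) = 0*(-8) = 0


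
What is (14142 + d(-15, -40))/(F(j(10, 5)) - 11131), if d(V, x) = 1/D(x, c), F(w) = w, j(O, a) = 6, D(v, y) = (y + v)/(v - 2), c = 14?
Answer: -183867/144625 ≈ -1.2713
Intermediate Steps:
D(v, y) = (v + y)/(-2 + v)
d(V, x) = (-2 + x)/(14 + x) (d(V, x) = 1/((x + 14)/(-2 + x)) = 1/((14 + x)/(-2 + x)) = (-2 + x)/(14 + x))
(14142 + d(-15, -40))/(F(j(10, 5)) - 11131) = (14142 + (-2 - 40)/(14 - 40))/(6 - 11131) = (14142 - 42/(-26))/(-11125) = (14142 - 1/26*(-42))*(-1/11125) = (14142 + 21/13)*(-1/11125) = (183867/13)*(-1/11125) = -183867/144625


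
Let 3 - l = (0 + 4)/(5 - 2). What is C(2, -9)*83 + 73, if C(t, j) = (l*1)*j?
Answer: -1172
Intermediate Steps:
l = 5/3 (l = 3 - (0 + 4)/(5 - 2) = 3 - 4/3 = 5/3 ≈ 1.6667)
C(t, j) = 5*j/3 (C(t, j) = ((5/3)*1)*j = 5*j/3)
C(2, -9)*83 + 73 = ((5/3)*(-9))*83 + 73 = -15*83 + 73 = -1245 + 73 = -1172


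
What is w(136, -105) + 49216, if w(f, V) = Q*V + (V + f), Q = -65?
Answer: 56072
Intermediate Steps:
w(f, V) = f - 64*V (w(f, V) = -65*V + (V + f) = f - 64*V)
w(136, -105) + 49216 = (136 - 64*(-105)) + 49216 = (136 + 6720) + 49216 = 6856 + 49216 = 56072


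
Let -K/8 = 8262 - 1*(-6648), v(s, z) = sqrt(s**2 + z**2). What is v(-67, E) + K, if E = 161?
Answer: -119280 + sqrt(30410) ≈ -1.1911e+5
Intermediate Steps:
K = -119280 (K = -8*(8262 - 1*(-6648)) = -8*(8262 + 6648) = -8*14910 = -119280)
v(-67, E) + K = sqrt((-67)**2 + 161**2) - 119280 = sqrt(4489 + 25921) - 119280 = sqrt(30410) - 119280 = -119280 + sqrt(30410)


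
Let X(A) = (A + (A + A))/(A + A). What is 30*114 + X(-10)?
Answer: 6843/2 ≈ 3421.5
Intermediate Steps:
X(A) = 3/2 (X(A) = (A + 2*A)/((2*A)) = (3*A)*(1/(2*A)) = 3/2)
30*114 + X(-10) = 30*114 + 3/2 = 3420 + 3/2 = 6843/2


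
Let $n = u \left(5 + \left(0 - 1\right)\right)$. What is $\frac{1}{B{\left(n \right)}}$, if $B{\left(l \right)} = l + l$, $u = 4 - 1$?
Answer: $\frac{1}{24} \approx 0.041667$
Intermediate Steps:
$u = 3$ ($u = 4 - 1 = 3$)
$n = 12$ ($n = 3 \left(5 + \left(0 - 1\right)\right) = 3 \left(5 - 1\right) = 3 \cdot 4 = 12$)
$B{\left(l \right)} = 2 l$
$\frac{1}{B{\left(n \right)}} = \frac{1}{2 \cdot 12} = \frac{1}{24}$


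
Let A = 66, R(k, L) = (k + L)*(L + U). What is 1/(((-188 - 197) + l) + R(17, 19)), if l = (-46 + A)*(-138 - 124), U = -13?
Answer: -1/5409 ≈ -0.00018488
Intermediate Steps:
R(k, L) = (-13 + L)*(L + k) (R(k, L) = (k + L)*(L - 13) = (L + k)*(-13 + L) = (-13 + L)*(L + k))
l = -5240 (l = (-46 + 66)*(-138 - 124) = 20*(-262) = -5240)
1/(((-188 - 197) + l) + R(17, 19)) = 1/(((-188 - 197) - 5240) + (19**2 - 13*19 - 13*17 + 19*17)) = 1/((-385 - 5240) + (361 - 247 - 221 + 323)) = 1/(-5625 + 216) = 1/(-5409) = -1/5409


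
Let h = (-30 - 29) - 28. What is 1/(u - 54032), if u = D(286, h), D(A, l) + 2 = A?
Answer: -1/53748 ≈ -1.8605e-5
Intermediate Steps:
h = -87 (h = -59 - 28 = -87)
D(A, l) = -2 + A
u = 284 (u = -2 + 286 = 284)
1/(u - 54032) = 1/(284 - 54032) = 1/(-53748) = -1/53748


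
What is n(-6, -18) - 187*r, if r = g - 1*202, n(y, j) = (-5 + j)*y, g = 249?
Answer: -8651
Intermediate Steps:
n(y, j) = y*(-5 + j)
r = 47 (r = 249 - 1*202 = 249 - 202 = 47)
n(-6, -18) - 187*r = -6*(-5 - 18) - 187*47 = -6*(-23) - 8789 = 138 - 8789 = -8651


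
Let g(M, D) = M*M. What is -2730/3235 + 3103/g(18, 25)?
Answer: 1830737/209628 ≈ 8.7333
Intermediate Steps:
g(M, D) = M²
-2730/3235 + 3103/g(18, 25) = -2730/3235 + 3103/(18²) = -2730*1/3235 + 3103/324 = -546/647 + 3103*(1/324) = -546/647 + 3103/324 = 1830737/209628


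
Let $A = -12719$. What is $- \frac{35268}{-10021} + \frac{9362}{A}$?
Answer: $\frac{354757090}{127457099} \approx 2.7833$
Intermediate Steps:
$- \frac{35268}{-10021} + \frac{9362}{A} = - \frac{35268}{-10021} + \frac{9362}{-12719} = \left(-35268\right) \left(- \frac{1}{10021}\right) + 9362 \left(- \frac{1}{12719}\right) = \frac{35268}{10021} - \frac{9362}{12719} = \frac{354757090}{127457099}$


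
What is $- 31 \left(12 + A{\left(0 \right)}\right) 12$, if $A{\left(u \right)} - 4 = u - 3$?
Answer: $-4836$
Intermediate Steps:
$A{\left(u \right)} = 1 + u$ ($A{\left(u \right)} = 4 + \left(u - 3\right) = 4 + \left(-3 + u\right) = 1 + u$)
$- 31 \left(12 + A{\left(0 \right)}\right) 12 = - 31 \left(12 + \left(1 + 0\right)\right) 12 = - 31 \left(12 + 1\right) 12 = \left(-31\right) 13 \cdot 12 = \left(-403\right) 12 = -4836$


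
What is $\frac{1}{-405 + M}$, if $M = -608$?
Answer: $- \frac{1}{1013} \approx -0.00098717$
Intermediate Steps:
$\frac{1}{-405 + M} = \frac{1}{-405 - 608} = \frac{1}{-1013} = - \frac{1}{1013}$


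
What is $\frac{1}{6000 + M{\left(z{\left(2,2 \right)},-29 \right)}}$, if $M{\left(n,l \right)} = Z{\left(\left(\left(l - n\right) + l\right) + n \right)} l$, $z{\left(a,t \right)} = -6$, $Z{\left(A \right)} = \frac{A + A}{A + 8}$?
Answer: $\frac{25}{148318} \approx 0.00016856$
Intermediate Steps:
$Z{\left(A \right)} = \frac{2 A}{8 + A}$
$M{\left(n,l \right)} = \frac{4 l^{2}}{8 + 2 l}$ ($M{\left(n,l \right)} = \frac{2 \left(\left(\left(l - n\right) + l\right) + n\right)}{8 + \left(\left(\left(l - n\right) + l\right) + n\right)} l = \frac{2 \left(\left(- n + 2 l\right) + n\right)}{8 + \left(\left(- n + 2 l\right) + n\right)} l = \frac{2 \cdot 2 l}{8 + 2 l} l = \frac{4 l}{8 + 2 l} l = \frac{4 l^{2}}{8 + 2 l}$)
$\frac{1}{6000 + M{\left(z{\left(2,2 \right)},-29 \right)}} = \frac{1}{6000 + \frac{2 \left(-29\right)^{2}}{4 - 29}} = \frac{1}{6000 + 2 \cdot 841 \frac{1}{-25}} = \frac{1}{6000 + 2 \cdot 841 \left(- \frac{1}{25}\right)} = \frac{1}{6000 - \frac{1682}{25}} = \frac{1}{\frac{148318}{25}} = \frac{25}{148318}$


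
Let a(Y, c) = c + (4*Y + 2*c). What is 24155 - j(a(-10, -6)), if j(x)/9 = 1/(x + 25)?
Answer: 265708/11 ≈ 24155.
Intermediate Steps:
a(Y, c) = 3*c + 4*Y (a(Y, c) = c + (2*c + 4*Y) = 3*c + 4*Y)
j(x) = 9/(25 + x) (j(x) = 9/(x + 25) = 9/(25 + x))
24155 - j(a(-10, -6)) = 24155 - 9/(25 + (3*(-6) + 4*(-10))) = 24155 - 9/(25 + (-18 - 40)) = 24155 - 9/(25 - 58) = 24155 - 9/(-33) = 24155 - 9*(-1)/33 = 24155 - 1*(-3/11) = 24155 + 3/11 = 265708/11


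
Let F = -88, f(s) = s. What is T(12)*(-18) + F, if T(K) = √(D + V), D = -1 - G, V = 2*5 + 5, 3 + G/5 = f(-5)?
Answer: -88 - 54*√6 ≈ -220.27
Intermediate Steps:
G = -40 (G = -15 + 5*(-5) = -15 - 25 = -40)
V = 15 (V = 10 + 5 = 15)
D = 39 (D = -1 - 1*(-40) = -1 + 40 = 39)
T(K) = 3*√6 (T(K) = √(39 + 15) = √54 = 3*√6)
T(12)*(-18) + F = (3*√6)*(-18) - 88 = -54*√6 - 88 = -88 - 54*√6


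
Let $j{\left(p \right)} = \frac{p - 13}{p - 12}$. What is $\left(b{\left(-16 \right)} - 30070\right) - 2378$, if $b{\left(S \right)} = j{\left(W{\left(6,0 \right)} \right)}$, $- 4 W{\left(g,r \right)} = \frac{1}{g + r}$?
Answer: $- \frac{9377159}{289} \approx -32447.0$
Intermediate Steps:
$W{\left(g,r \right)} = - \frac{1}{4 \left(g + r\right)}$
$j{\left(p \right)} = \frac{-13 + p}{-12 + p}$
$b{\left(S \right)} = \frac{313}{289}$ ($b{\left(S \right)} = \frac{-13 - \frac{1}{4 \cdot 6 + 4 \cdot 0}}{-12 - \frac{1}{4 \cdot 6 + 4 \cdot 0}} = \frac{-13 - \frac{1}{24 + 0}}{-12 - \frac{1}{24 + 0}} = \frac{-13 - \frac{1}{24}}{-12 - \frac{1}{24}} = \frac{1}{- \frac{289}{24}} \left(- \frac{313}{24}\right) = \left(- \frac{24}{289}\right) \left(- \frac{313}{24}\right) = \frac{313}{289}$)
$\left(b{\left(-16 \right)} - 30070\right) - 2378 = \left(\frac{313}{289} - 30070\right) - 2378 = - \frac{8689917}{289} - 2378 = - \frac{9377159}{289}$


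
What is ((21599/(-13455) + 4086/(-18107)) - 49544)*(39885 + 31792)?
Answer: -865201253473748251/243629685 ≈ -3.5513e+9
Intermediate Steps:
((21599/(-13455) + 4086/(-18107)) - 49544)*(39885 + 31792) = ((21599*(-1/13455) + 4086*(-1/18107)) - 49544)*71677 = ((-21599/13455 - 4086/18107) - 49544)*71677 = (-446070223/243629685 - 49544)*71677 = -12070835183863/243629685*71677 = -865201253473748251/243629685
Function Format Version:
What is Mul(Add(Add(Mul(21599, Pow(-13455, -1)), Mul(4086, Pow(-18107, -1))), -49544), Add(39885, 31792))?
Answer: Rational(-865201253473748251, 243629685) ≈ -3.5513e+9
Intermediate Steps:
Mul(Add(Add(Mul(21599, Pow(-13455, -1)), Mul(4086, Pow(-18107, -1))), -49544), Add(39885, 31792)) = Mul(Add(Add(Mul(21599, Rational(-1, 13455)), Mul(4086, Rational(-1, 18107))), -49544), 71677) = Mul(Add(Add(Rational(-21599, 13455), Rational(-4086, 18107)), -49544), 71677) = Mul(Add(Rational(-446070223, 243629685), -49544), 71677) = Mul(Rational(-12070835183863, 243629685), 71677) = Rational(-865201253473748251, 243629685)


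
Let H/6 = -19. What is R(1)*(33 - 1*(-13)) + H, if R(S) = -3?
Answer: -252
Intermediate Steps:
H = -114 (H = 6*(-19) = -114)
R(1)*(33 - 1*(-13)) + H = -3*(33 - 1*(-13)) - 114 = -3*(33 + 13) - 114 = -3*46 - 114 = -138 - 114 = -252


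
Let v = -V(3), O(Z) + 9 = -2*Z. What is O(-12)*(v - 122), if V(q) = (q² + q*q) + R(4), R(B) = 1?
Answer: -2115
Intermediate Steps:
O(Z) = -9 - 2*Z
V(q) = 1 + 2*q² (V(q) = (q² + q*q) + 1 = (q² + q²) + 1 = 2*q² + 1 = 1 + 2*q²)
v = -19 (v = -(1 + 2*3²) = -(1 + 2*9) = -(1 + 18) = -1*19 = -19)
O(-12)*(v - 122) = (-9 - 2*(-12))*(-19 - 122) = (-9 + 24)*(-141) = 15*(-141) = -2115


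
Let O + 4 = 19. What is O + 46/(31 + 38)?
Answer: 47/3 ≈ 15.667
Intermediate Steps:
O = 15 (O = -4 + 19 = 15)
O + 46/(31 + 38) = 15 + 46/(31 + 38) = 15 + 46/69 = 15 + (1/69)*46 = 15 + 2/3 = 47/3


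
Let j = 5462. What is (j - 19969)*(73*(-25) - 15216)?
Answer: 247213787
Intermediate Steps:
(j - 19969)*(73*(-25) - 15216) = (5462 - 19969)*(73*(-25) - 15216) = -14507*(-1825 - 15216) = -14507*(-17041) = 247213787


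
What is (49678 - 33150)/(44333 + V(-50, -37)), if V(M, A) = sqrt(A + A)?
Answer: 732735824/1965414963 - 16528*I*sqrt(74)/1965414963 ≈ 0.37281 - 7.2341e-5*I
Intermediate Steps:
V(M, A) = sqrt(2)*sqrt(A) (V(M, A) = sqrt(2*A) = sqrt(2)*sqrt(A))
(49678 - 33150)/(44333 + V(-50, -37)) = (49678 - 33150)/(44333 + sqrt(2)*sqrt(-37)) = 16528/(44333 + sqrt(2)*(I*sqrt(37))) = 16528/(44333 + I*sqrt(74))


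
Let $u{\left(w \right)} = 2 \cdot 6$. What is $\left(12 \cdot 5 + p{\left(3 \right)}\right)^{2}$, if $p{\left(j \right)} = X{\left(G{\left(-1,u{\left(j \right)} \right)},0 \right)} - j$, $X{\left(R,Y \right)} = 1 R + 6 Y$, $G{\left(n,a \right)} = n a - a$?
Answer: $1089$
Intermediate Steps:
$u{\left(w \right)} = 12$
$G{\left(n,a \right)} = - a + a n$ ($G{\left(n,a \right)} = a n - a = - a + a n$)
$X{\left(R,Y \right)} = R + 6 Y$
$p{\left(j \right)} = -24 - j$ ($p{\left(j \right)} = \left(12 \left(-1 - 1\right) + 6 \cdot 0\right) - j = \left(12 \left(-2\right) + 0\right) - j = \left(-24 + 0\right) - j = -24 - j$)
$\left(12 \cdot 5 + p{\left(3 \right)}\right)^{2} = \left(12 \cdot 5 - 27\right)^{2} = \left(60 - 27\right)^{2} = 33^{2} = 1089$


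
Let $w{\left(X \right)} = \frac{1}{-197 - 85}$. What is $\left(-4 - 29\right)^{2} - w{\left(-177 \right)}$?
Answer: $\frac{307099}{282} \approx 1089.0$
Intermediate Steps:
$w{\left(X \right)} = - \frac{1}{282}$ ($w{\left(X \right)} = \frac{1}{-282} = - \frac{1}{282}$)
$\left(-4 - 29\right)^{2} - w{\left(-177 \right)} = \left(-4 - 29\right)^{2} - - \frac{1}{282} = \left(-33\right)^{2} + \frac{1}{282} = 1089 + \frac{1}{282} = \frac{307099}{282}$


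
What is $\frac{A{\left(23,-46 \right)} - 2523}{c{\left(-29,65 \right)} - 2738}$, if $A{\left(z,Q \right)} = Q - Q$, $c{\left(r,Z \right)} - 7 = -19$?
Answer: $\frac{2523}{2750} \approx 0.91745$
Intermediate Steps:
$c{\left(r,Z \right)} = -12$ ($c{\left(r,Z \right)} = 7 - 19 = -12$)
$A{\left(z,Q \right)} = 0$
$\frac{A{\left(23,-46 \right)} - 2523}{c{\left(-29,65 \right)} - 2738} = \frac{0 - 2523}{-12 - 2738} = - \frac{2523}{-2750} = \left(-2523\right) \left(- \frac{1}{2750}\right) = \frac{2523}{2750}$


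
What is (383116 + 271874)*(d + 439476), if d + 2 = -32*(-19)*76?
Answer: 318116853180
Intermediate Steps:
d = 46206 (d = -2 - 32*(-19)*76 = -2 + 608*76 = -2 + 46208 = 46206)
(383116 + 271874)*(d + 439476) = (383116 + 271874)*(46206 + 439476) = 654990*485682 = 318116853180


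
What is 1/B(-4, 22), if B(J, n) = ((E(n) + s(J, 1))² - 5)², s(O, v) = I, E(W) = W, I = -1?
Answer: 1/190096 ≈ 5.2605e-6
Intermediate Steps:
s(O, v) = -1
B(J, n) = (-5 + (-1 + n)²)² (B(J, n) = ((n - 1)² - 5)² = ((-1 + n)² - 5)² = (-5 + (-1 + n)²)²)
1/B(-4, 22) = 1/((-5 + (-1 + 22)²)²) = 1/((-5 + 21²)²) = 1/((-5 + 441)²) = 1/(436²) = 1/190096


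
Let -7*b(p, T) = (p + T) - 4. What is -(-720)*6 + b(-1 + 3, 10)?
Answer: 30232/7 ≈ 4318.9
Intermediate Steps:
b(p, T) = 4/7 - T/7 - p/7 (b(p, T) = -((p + T) - 4)/7 = -((T + p) - 4)/7 = -(-4 + T + p)/7 = 4/7 - T/7 - p/7)
-(-720)*6 + b(-1 + 3, 10) = -(-720)*6 + (4/7 - 1/7*10 - (-1 + 3)/7) = -120*(-36) + (4/7 - 10/7 - 1/7*2) = 4320 + (4/7 - 10/7 - 2/7) = 4320 - 8/7 = 30232/7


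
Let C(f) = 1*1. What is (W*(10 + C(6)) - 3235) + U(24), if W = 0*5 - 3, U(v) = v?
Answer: -3244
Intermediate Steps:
C(f) = 1
W = -3 (W = 0 - 3 = -3)
(W*(10 + C(6)) - 3235) + U(24) = (-3*(10 + 1) - 3235) + 24 = (-3*11 - 3235) + 24 = (-33 - 3235) + 24 = -3268 + 24 = -3244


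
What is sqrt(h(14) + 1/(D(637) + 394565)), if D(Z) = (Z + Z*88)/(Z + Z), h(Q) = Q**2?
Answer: sqrt(13564651227866)/263073 ≈ 14.000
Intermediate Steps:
D(Z) = 89/2 (D(Z) = (Z + 88*Z)/((2*Z)) = (89*Z)*(1/(2*Z)) = 89/2)
sqrt(h(14) + 1/(D(637) + 394565)) = sqrt(14**2 + 1/(89/2 + 394565)) = sqrt(196 + 1/(789219/2)) = sqrt(196 + 2/789219) = sqrt(154686926/789219) = sqrt(13564651227866)/263073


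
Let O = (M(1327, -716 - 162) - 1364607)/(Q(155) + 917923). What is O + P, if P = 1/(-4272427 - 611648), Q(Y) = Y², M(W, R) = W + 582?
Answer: -475394298307/328610334150 ≈ -1.4467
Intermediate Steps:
M(W, R) = 582 + W
P = -1/4884075 (P = 1/(-4884075) = -1/4884075 ≈ -2.0475e-7)
O = -681349/470974 (O = ((582 + 1327) - 1364607)/(155² + 917923) = (1909 - 1364607)/(24025 + 917923) = -1362698/941948 = -1362698*1/941948 = -681349/470974 ≈ -1.4467)
O + P = -681349/470974 - 1/4884075 = -475394298307/328610334150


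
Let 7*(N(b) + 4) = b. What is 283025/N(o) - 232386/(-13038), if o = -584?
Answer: -4281389903/1329876 ≈ -3219.4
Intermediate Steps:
N(b) = -4 + b/7
283025/N(o) - 232386/(-13038) = 283025/(-4 + (⅐)*(-584)) - 232386/(-13038) = 283025/(-4 - 584/7) - 232386*(-1/13038) = 283025/(-612/7) + 38731/2173 = 283025*(-7/612) + 38731/2173 = -1981175/612 + 38731/2173 = -4281389903/1329876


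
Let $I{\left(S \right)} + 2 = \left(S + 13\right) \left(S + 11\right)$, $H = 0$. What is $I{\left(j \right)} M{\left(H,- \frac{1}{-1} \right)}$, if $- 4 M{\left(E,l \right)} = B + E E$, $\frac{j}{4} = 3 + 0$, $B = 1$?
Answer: $- \frac{573}{4} \approx -143.25$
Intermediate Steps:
$j = 12$ ($j = 4 \left(3 + 0\right) = 4 \cdot 3 = 12$)
$M{\left(E,l \right)} = - \frac{1}{4} - \frac{E^{2}}{4}$ ($M{\left(E,l \right)} = - \frac{1 + E E}{4} = - \frac{1 + E^{2}}{4} = - \frac{1}{4} - \frac{E^{2}}{4}$)
$I{\left(S \right)} = -2 + \left(11 + S\right) \left(13 + S\right)$ ($I{\left(S \right)} = -2 + \left(S + 13\right) \left(S + 11\right) = -2 + \left(13 + S\right) \left(11 + S\right) = -2 + \left(11 + S\right) \left(13 + S\right)$)
$I{\left(j \right)} M{\left(H,- \frac{1}{-1} \right)} = \left(141 + 12^{2} + 24 \cdot 12\right) \left(- \frac{1}{4} - \frac{0^{2}}{4}\right) = \left(141 + 144 + 288\right) \left(- \frac{1}{4} - 0\right) = 573 \left(- \frac{1}{4} + 0\right) = 573 \left(- \frac{1}{4}\right) = - \frac{573}{4}$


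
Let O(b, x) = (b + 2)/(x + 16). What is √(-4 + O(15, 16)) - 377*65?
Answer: -24505 + I*√222/8 ≈ -24505.0 + 1.8625*I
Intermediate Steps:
O(b, x) = (2 + b)/(16 + x)
√(-4 + O(15, 16)) - 377*65 = √(-4 + (2 + 15)/(16 + 16)) - 377*65 = √(-4 + 17/32) - 24505 = √(-111/32) - 24505 = I*√222/8 - 24505 = -24505 + I*√222/8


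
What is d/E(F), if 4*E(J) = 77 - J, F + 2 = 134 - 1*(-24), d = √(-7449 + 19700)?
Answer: -4*√12251/79 ≈ -5.6043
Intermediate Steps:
d = √12251 ≈ 110.68
F = 156 (F = -2 + (134 - 1*(-24)) = -2 + (134 + 24) = -2 + 158 = 156)
E(J) = 77/4 - J/4 (E(J) = (77 - J)/4 = 77/4 - J/4)
d/E(F) = √12251/(77/4 - ¼*156) = √12251/(77/4 - 39) = √12251/(-79/4) = √12251*(-4/79) = -4*√12251/79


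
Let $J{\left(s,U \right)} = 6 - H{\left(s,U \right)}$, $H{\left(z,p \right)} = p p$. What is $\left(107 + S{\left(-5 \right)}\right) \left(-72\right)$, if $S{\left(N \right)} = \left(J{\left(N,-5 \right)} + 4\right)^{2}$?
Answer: $-23904$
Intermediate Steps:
$H{\left(z,p \right)} = p^{2}$
$J{\left(s,U \right)} = 6 - U^{2}$
$S{\left(N \right)} = 225$ ($S{\left(N \right)} = \left(\left(6 - \left(-5\right)^{2}\right) + 4\right)^{2} = \left(\left(6 - 25\right) + 4\right)^{2} = \left(-19 + 4\right)^{2} = \left(-15\right)^{2} = 225$)
$\left(107 + S{\left(-5 \right)}\right) \left(-72\right) = \left(107 + 225\right) \left(-72\right) = 332 \left(-72\right) = -23904$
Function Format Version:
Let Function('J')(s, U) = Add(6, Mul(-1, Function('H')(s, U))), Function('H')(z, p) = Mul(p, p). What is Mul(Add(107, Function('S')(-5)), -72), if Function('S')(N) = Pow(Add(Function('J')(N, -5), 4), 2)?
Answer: -23904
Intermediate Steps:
Function('H')(z, p) = Pow(p, 2)
Function('J')(s, U) = Add(6, Mul(-1, Pow(U, 2)))
Function('S')(N) = 225 (Function('S')(N) = Pow(Add(Add(6, Mul(-1, Pow(-5, 2))), 4), 2) = Pow(Add(Add(6, Mul(-1, 25)), 4), 2) = Pow(Add(Add(6, -25), 4), 2) = Pow(Add(-19, 4), 2) = Pow(-15, 2) = 225)
Mul(Add(107, Function('S')(-5)), -72) = Mul(Add(107, 225), -72) = Mul(332, -72) = -23904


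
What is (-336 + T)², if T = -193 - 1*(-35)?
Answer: 244036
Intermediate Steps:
T = -158 (T = -193 + 35 = -158)
(-336 + T)² = (-336 - 158)² = (-494)² = 244036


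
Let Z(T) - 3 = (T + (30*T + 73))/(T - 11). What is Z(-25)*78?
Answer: 1755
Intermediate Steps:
Z(T) = 3 + (73 + 31*T)/(-11 + T) (Z(T) = 3 + (T + (30*T + 73))/(T - 11) = 3 + (T + (73 + 30*T))/(-11 + T) = 3 + (73 + 31*T)/(-11 + T))
Z(-25)*78 = (2*(20 + 17*(-25))/(-11 - 25))*78 = (2*(20 - 425)/(-36))*78 = (2*(-1/36)*(-405))*78 = (45/2)*78 = 1755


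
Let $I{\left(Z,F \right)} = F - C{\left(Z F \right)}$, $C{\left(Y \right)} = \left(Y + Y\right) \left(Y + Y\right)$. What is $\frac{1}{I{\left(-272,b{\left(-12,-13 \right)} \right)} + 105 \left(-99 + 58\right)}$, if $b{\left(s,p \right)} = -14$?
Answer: $- \frac{1}{58007775} \approx -1.7239 \cdot 10^{-8}$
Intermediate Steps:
$C{\left(Y \right)} = 4 Y^{2}$ ($C{\left(Y \right)} = 2 Y 2 Y = 4 Y^{2}$)
$I{\left(Z,F \right)} = F - 4 F^{2} Z^{2}$ ($I{\left(Z,F \right)} = F - 4 \left(Z F\right)^{2} = F - 4 \left(F Z\right)^{2} = F - 4 F^{2} Z^{2}$)
$\frac{1}{I{\left(-272,b{\left(-12,-13 \right)} \right)} + 105 \left(-99 + 58\right)} = \frac{1}{- 14 \left(1 - - 56 \left(-272\right)^{2}\right) + 105 \left(-99 + 58\right)} = \frac{1}{- 14 \left(1 - \left(-56\right) 73984\right) + 105 \left(-41\right)} = \frac{1}{- 14 \left(1 + 4143104\right) - 4305} = \frac{1}{\left(-14\right) 4143105 - 4305} = \frac{1}{-58003470 - 4305} = \frac{1}{-58007775} = - \frac{1}{58007775}$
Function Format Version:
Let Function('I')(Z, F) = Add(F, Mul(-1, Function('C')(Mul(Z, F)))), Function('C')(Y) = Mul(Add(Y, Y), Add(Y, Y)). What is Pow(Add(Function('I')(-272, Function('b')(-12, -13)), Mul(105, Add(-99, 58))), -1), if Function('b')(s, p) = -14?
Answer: Rational(-1, 58007775) ≈ -1.7239e-8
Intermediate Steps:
Function('C')(Y) = Mul(4, Pow(Y, 2)) (Function('C')(Y) = Mul(Mul(2, Y), Mul(2, Y)) = Mul(4, Pow(Y, 2)))
Function('I')(Z, F) = Add(F, Mul(-4, Pow(F, 2), Pow(Z, 2))) (Function('I')(Z, F) = Add(F, Mul(-1, Mul(4, Pow(Mul(Z, F), 2)))) = Add(F, Mul(-1, Mul(4, Pow(Mul(F, Z), 2)))) = Add(F, Mul(-1, Mul(4, Mul(Pow(F, 2), Pow(Z, 2))))) = Add(F, Mul(-1, Mul(4, Pow(F, 2), Pow(Z, 2)))) = Add(F, Mul(-4, Pow(F, 2), Pow(Z, 2))))
Pow(Add(Function('I')(-272, Function('b')(-12, -13)), Mul(105, Add(-99, 58))), -1) = Pow(Add(Mul(-14, Add(1, Mul(-4, -14, Pow(-272, 2)))), Mul(105, Add(-99, 58))), -1) = Pow(Add(Mul(-14, Add(1, Mul(-4, -14, 73984))), Mul(105, -41)), -1) = Pow(Add(Mul(-14, Add(1, 4143104)), -4305), -1) = Pow(Add(Mul(-14, 4143105), -4305), -1) = Pow(Add(-58003470, -4305), -1) = Pow(-58007775, -1) = Rational(-1, 58007775)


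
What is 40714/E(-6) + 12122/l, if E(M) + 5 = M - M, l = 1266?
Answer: -25741657/3165 ≈ -8133.2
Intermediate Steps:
E(M) = -5 (E(M) = -5 + (M - M) = -5 + 0 = -5)
40714/E(-6) + 12122/l = 40714/(-5) + 12122/1266 = 40714*(-⅕) + 12122*(1/1266) = -40714/5 + 6061/633 = -25741657/3165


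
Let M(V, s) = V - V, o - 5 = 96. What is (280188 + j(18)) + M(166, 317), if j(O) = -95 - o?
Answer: 279992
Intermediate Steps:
o = 101 (o = 5 + 96 = 101)
j(O) = -196 (j(O) = -95 - 1*101 = -95 - 101 = -196)
M(V, s) = 0
(280188 + j(18)) + M(166, 317) = (280188 - 196) + 0 = 279992 + 0 = 279992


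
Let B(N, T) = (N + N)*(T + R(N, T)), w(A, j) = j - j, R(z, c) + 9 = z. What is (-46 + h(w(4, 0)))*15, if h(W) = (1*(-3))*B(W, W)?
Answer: -690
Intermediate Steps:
R(z, c) = -9 + z
w(A, j) = 0
B(N, T) = 2*N*(-9 + N + T) (B(N, T) = (N + N)*(T + (-9 + N)) = (2*N)*(-9 + N + T) = 2*N*(-9 + N + T))
h(W) = -6*W*(-9 + 2*W) (h(W) = (1*(-3))*(2*W*(-9 + W + W)) = -6*W*(-9 + 2*W))
(-46 + h(w(4, 0)))*15 = (-46 + 6*0*(9 - 2*0))*15 = (-46 + 6*0*(9 + 0))*15 = (-46 + 6*0*9)*15 = (-46 + 0)*15 = -46*15 = -690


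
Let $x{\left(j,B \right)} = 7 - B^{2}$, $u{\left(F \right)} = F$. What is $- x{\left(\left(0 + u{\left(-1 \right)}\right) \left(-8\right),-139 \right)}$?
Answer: $19314$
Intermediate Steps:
$- x{\left(\left(0 + u{\left(-1 \right)}\right) \left(-8\right),-139 \right)} = - (7 - \left(-139\right)^{2}) = - (7 - 19321) = \left(-1\right) \left(-19314\right) = 19314$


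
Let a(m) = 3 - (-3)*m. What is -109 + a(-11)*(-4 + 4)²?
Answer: -109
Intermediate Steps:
a(m) = 3 + 3*m
-109 + a(-11)*(-4 + 4)² = -109 + (3 + 3*(-11))*(-4 + 4)² = -109 + (3 - 33)*0² = -109 - 30*0 = -109 + 0 = -109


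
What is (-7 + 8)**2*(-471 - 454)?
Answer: -925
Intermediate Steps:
(-7 + 8)**2*(-471 - 454) = 1**2*(-925) = 1*(-925) = -925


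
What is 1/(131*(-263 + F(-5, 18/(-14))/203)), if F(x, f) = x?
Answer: -203/6994614 ≈ -2.9022e-5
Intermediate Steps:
1/(131*(-263 + F(-5, 18/(-14))/203)) = 1/(131*(-263 - 5/203)) = 1/(131*(-53394/203)) = 1/(-6994614/203) = -203/6994614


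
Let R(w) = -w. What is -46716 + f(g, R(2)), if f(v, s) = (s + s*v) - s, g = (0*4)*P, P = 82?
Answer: -46716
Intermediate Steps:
g = 0 (g = (0*4)*82 = 0*82 = 0)
f(v, s) = s*v
-46716 + f(g, R(2)) = -46716 - 1*2*0 = -46716 - 2*0 = -46716 + 0 = -46716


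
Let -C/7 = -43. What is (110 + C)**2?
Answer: 168921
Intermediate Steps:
C = 301 (C = -7*(-43) = 301)
(110 + C)**2 = (110 + 301)**2 = 411**2 = 168921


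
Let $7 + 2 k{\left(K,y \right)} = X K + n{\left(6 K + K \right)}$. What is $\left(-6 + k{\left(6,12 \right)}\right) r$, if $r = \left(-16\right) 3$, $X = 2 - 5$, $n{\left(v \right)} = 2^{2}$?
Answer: $792$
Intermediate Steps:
$n{\left(v \right)} = 4$
$X = -3$ ($X = 2 - 5 = -3$)
$r = -48$
$k{\left(K,y \right)} = - \frac{3}{2} - \frac{3 K}{2}$ ($k{\left(K,y \right)} = - \frac{7}{2} + \frac{- 3 K + 4}{2} = - \frac{7}{2} + \frac{4 - 3 K}{2} = - \frac{7}{2} - \left(-2 + \frac{3 K}{2}\right) = - \frac{3}{2} - \frac{3 K}{2}$)
$\left(-6 + k{\left(6,12 \right)}\right) r = \left(-6 - \frac{21}{2}\right) \left(-48\right) = \left(- \frac{33}{2}\right) \left(-48\right) = 792$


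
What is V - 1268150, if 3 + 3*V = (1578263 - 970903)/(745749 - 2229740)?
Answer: -5645774619283/4451973 ≈ -1.2682e+6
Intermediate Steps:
V = -5059333/4451973 (V = -1 + ((1578263 - 970903)/(745749 - 2229740))/3 = -1 + (607360/(-1483991))/3 = -1 + (607360*(-1/1483991))/3 = -1 + (⅓)*(-607360/1483991) = -1 - 607360/4451973 = -5059333/4451973 ≈ -1.1364)
V - 1268150 = -5059333/4451973 - 1268150 = -5645774619283/4451973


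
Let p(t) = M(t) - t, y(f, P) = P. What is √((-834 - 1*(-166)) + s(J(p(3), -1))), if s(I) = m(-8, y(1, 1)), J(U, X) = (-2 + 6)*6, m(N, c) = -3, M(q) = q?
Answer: I*√671 ≈ 25.904*I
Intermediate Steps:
p(t) = 0 (p(t) = t - t = 0)
J(U, X) = 24 (J(U, X) = 4*6 = 24)
s(I) = -3
√((-834 - 1*(-166)) + s(J(p(3), -1))) = √((-834 - 1*(-166)) - 3) = √((-834 + 166) - 3) = √(-668 - 3) = √(-671) = I*√671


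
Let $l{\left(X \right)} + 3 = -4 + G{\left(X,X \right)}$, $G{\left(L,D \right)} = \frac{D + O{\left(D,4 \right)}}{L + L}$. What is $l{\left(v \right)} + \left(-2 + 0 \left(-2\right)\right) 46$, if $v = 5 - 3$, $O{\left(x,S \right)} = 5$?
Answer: $- \frac{389}{4} \approx -97.25$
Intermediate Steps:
$v = 2$
$G{\left(L,D \right)} = \frac{5 + D}{2 L}$ ($G{\left(L,D \right)} = \frac{D + 5}{L + L} = \frac{5 + D}{2 L}$)
$l{\left(X \right)} = -7 + \frac{5 + X}{2 X}$ ($l{\left(X \right)} = -3 - \left(4 - \frac{5 + X}{2 X}\right) = -7 + \frac{5 + X}{2 X}$)
$l{\left(v \right)} + \left(-2 + 0 \left(-2\right)\right) 46 = \frac{5 - 26}{2 \cdot 2} + \left(-2 + 0 \left(-2\right)\right) 46 = \frac{1}{2} \cdot \frac{1}{2} \left(5 - 26\right) + \left(-2 + 0\right) 46 = \frac{1}{2} \cdot \frac{1}{2} \left(-21\right) - 92 = - \frac{21}{4} - 92 = - \frac{389}{4}$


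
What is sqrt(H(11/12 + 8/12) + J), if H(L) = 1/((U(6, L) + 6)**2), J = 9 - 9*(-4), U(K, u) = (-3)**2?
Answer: sqrt(10126)/15 ≈ 6.7085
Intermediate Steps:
U(K, u) = 9
J = 45 (J = 9 + 36 = 45)
H(L) = 1/225 (H(L) = 1/((9 + 6)**2) = 1/(15**2) = 1/225)
sqrt(H(11/12 + 8/12) + J) = sqrt(1/225 + 45) = sqrt(10126/225) = sqrt(10126)/15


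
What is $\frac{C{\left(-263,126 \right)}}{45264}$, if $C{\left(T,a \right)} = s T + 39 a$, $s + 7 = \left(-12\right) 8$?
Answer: $\frac{32003}{45264} \approx 0.70703$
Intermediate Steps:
$s = -103$ ($s = -7 - 96 = -103$)
$C{\left(T,a \right)} = - 103 T + 39 a$
$\frac{C{\left(-263,126 \right)}}{45264} = \frac{\left(-103\right) \left(-263\right) + 39 \cdot 126}{45264} = \left(27089 + 4914\right) \frac{1}{45264} = 32003 \cdot \frac{1}{45264} = \frac{32003}{45264}$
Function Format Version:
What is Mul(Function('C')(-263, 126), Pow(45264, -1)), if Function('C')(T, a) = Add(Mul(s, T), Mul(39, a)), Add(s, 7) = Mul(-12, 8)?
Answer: Rational(32003, 45264) ≈ 0.70703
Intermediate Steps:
s = -103 (s = Add(-7, Mul(-12, 8)) = Add(-7, -96) = -103)
Function('C')(T, a) = Add(Mul(-103, T), Mul(39, a))
Mul(Function('C')(-263, 126), Pow(45264, -1)) = Mul(Add(Mul(-103, -263), Mul(39, 126)), Pow(45264, -1)) = Mul(Add(27089, 4914), Rational(1, 45264)) = Mul(32003, Rational(1, 45264)) = Rational(32003, 45264)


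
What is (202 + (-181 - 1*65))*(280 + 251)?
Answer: -23364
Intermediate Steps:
(202 + (-181 - 1*65))*(280 + 251) = (202 + (-181 - 65))*531 = (202 - 246)*531 = -44*531 = -23364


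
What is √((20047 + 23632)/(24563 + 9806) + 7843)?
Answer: √9265873670274/34369 ≈ 88.568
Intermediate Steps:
√((20047 + 23632)/(24563 + 9806) + 7843) = √(43679/34369 + 7843) = √(269599746/34369) = √9265873670274/34369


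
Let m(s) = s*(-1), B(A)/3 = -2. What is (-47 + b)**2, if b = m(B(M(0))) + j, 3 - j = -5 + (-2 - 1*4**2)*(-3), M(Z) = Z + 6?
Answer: 7569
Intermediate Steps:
M(Z) = 6 + Z
B(A) = -6 (B(A) = 3*(-2) = -6)
m(s) = -s
j = -46 (j = 3 - (-5 + (-2 - 1*4**2)*(-3)) = 3 - (-5 + (-2 - 1*16)*(-3)) = 3 - (-5 + (-2 - 16)*(-3)) = 3 - (-5 - 18*(-3)) = 3 - (-5 + 54) = 3 - 1*49 = 3 - 49 = -46)
b = -40 (b = -1*(-6) - 46 = 6 - 46 = -40)
(-47 + b)**2 = (-47 - 40)**2 = (-87)**2 = 7569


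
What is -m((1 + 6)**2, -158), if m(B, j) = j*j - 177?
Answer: -24787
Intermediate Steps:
m(B, j) = -177 + j**2 (m(B, j) = j**2 - 177 = -177 + j**2)
-m((1 + 6)**2, -158) = -(-177 + (-158)**2) = -(-177 + 24964) = -1*24787 = -24787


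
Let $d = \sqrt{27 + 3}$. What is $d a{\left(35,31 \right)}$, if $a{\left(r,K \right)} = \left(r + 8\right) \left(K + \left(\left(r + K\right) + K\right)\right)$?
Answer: $5504 \sqrt{30} \approx 30147.0$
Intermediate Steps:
$a{\left(r,K \right)} = \left(8 + r\right) \left(r + 3 K\right)$ ($a{\left(r,K \right)} = \left(8 + r\right) \left(K + \left(\left(K + r\right) + K\right)\right) = \left(8 + r\right) \left(K + \left(r + 2 K\right)\right) = \left(8 + r\right) \left(r + 3 K\right)$)
$d = \sqrt{30} \approx 5.4772$
$d a{\left(35,31 \right)} = \sqrt{30} \left(35^{2} + 8 \cdot 35 + 24 \cdot 31 + 3 \cdot 31 \cdot 35\right) = \sqrt{30} \left(1225 + 280 + 744 + 3255\right) = \sqrt{30} \cdot 5504 = 5504 \sqrt{30}$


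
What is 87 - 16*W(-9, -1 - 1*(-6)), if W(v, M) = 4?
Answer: 23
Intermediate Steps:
87 - 16*W(-9, -1 - 1*(-6)) = 87 - 16*4 = 87 - 64 = 23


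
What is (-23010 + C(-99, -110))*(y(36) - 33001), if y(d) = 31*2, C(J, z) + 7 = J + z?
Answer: 765041214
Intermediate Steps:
C(J, z) = -7 + J + z (C(J, z) = -7 + (J + z) = -7 + J + z)
y(d) = 62
(-23010 + C(-99, -110))*(y(36) - 33001) = (-23010 + (-7 - 99 - 110))*(62 - 33001) = (-23010 - 216)*(-32939) = -23226*(-32939) = 765041214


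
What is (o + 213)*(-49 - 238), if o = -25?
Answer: -53956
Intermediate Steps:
(o + 213)*(-49 - 238) = (-25 + 213)*(-49 - 238) = 188*(-287) = -53956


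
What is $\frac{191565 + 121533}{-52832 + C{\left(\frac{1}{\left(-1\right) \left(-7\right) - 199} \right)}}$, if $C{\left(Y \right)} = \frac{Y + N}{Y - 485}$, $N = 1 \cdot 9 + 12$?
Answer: $- \frac{29155998858}{4919772703} \approx -5.9263$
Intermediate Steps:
$N = 21$ ($N = 9 + 12 = 21$)
$C{\left(Y \right)} = \frac{21 + Y}{-485 + Y}$ ($C{\left(Y \right)} = \frac{Y + 21}{Y - 485} = \frac{21 + Y}{-485 + Y}$)
$\frac{191565 + 121533}{-52832 + C{\left(\frac{1}{\left(-1\right) \left(-7\right) - 199} \right)}} = \frac{191565 + 121533}{-52832 + \frac{21 + \frac{1}{\left(-1\right) \left(-7\right) - 199}}{-485 + \frac{1}{\left(-1\right) \left(-7\right) - 199}}} = \frac{313098}{-52832 + \frac{21 + \frac{1}{7 - 199}}{-485 + \frac{1}{7 - 199}}} = \frac{313098}{-52832 + \frac{21 + \frac{1}{-192}}{-485 + \frac{1}{-192}}} = \frac{313098}{-52832 + \frac{21 - \frac{1}{192}}{-485 - \frac{1}{192}}} = \frac{313098}{-52832 + \frac{1}{- \frac{93121}{192}} \cdot \frac{4031}{192}} = \frac{313098}{-52832 - \frac{4031}{93121}} = \frac{313098}{- \frac{4919772703}{93121}} = 313098 \left(- \frac{93121}{4919772703}\right) = - \frac{29155998858}{4919772703}$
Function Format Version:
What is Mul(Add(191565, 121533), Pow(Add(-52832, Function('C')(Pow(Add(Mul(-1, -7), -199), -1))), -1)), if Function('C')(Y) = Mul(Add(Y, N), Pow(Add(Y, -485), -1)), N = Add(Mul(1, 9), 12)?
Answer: Rational(-29155998858, 4919772703) ≈ -5.9263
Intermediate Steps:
N = 21 (N = Add(9, 12) = 21)
Function('C')(Y) = Mul(Pow(Add(-485, Y), -1), Add(21, Y)) (Function('C')(Y) = Mul(Add(Y, 21), Pow(Add(Y, -485), -1)) = Mul(Add(21, Y), Pow(Add(-485, Y), -1)) = Mul(Pow(Add(-485, Y), -1), Add(21, Y)))
Mul(Add(191565, 121533), Pow(Add(-52832, Function('C')(Pow(Add(Mul(-1, -7), -199), -1))), -1)) = Mul(Add(191565, 121533), Pow(Add(-52832, Mul(Pow(Add(-485, Pow(Add(Mul(-1, -7), -199), -1)), -1), Add(21, Pow(Add(Mul(-1, -7), -199), -1)))), -1)) = Mul(313098, Pow(Add(-52832, Mul(Pow(Add(-485, Pow(Add(7, -199), -1)), -1), Add(21, Pow(Add(7, -199), -1)))), -1)) = Mul(313098, Pow(Add(-52832, Mul(Pow(Add(-485, Pow(-192, -1)), -1), Add(21, Pow(-192, -1)))), -1)) = Mul(313098, Pow(Add(-52832, Mul(Pow(Add(-485, Rational(-1, 192)), -1), Add(21, Rational(-1, 192)))), -1)) = Mul(313098, Pow(Add(-52832, Mul(Pow(Rational(-93121, 192), -1), Rational(4031, 192))), -1)) = Mul(313098, Pow(Add(-52832, Mul(Rational(-192, 93121), Rational(4031, 192))), -1)) = Mul(313098, Pow(Add(-52832, Rational(-4031, 93121)), -1)) = Mul(313098, Pow(Rational(-4919772703, 93121), -1)) = Mul(313098, Rational(-93121, 4919772703)) = Rational(-29155998858, 4919772703)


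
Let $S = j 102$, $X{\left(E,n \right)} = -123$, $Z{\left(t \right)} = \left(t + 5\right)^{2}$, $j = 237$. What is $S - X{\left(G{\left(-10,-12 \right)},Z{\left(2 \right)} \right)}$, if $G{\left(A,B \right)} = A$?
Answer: $24297$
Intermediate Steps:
$Z{\left(t \right)} = \left(5 + t\right)^{2}$
$S = 24174$ ($S = 237 \cdot 102 = 24174$)
$S - X{\left(G{\left(-10,-12 \right)},Z{\left(2 \right)} \right)} = 24174 - -123 = 24174 + 123 = 24297$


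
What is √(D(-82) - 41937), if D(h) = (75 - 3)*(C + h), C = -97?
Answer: 5*I*√2193 ≈ 234.15*I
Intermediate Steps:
D(h) = -6984 + 72*h (D(h) = (75 - 3)*(-97 + h) = 72*(-97 + h) = -6984 + 72*h)
√(D(-82) - 41937) = √((-6984 + 72*(-82)) - 41937) = √((-6984 - 5904) - 41937) = √(-12888 - 41937) = √(-54825) = 5*I*√2193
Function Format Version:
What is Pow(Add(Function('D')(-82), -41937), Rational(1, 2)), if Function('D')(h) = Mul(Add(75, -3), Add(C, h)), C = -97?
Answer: Mul(5, I, Pow(2193, Rational(1, 2))) ≈ Mul(234.15, I)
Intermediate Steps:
Function('D')(h) = Add(-6984, Mul(72, h)) (Function('D')(h) = Mul(Add(75, -3), Add(-97, h)) = Mul(72, Add(-97, h)) = Add(-6984, Mul(72, h)))
Pow(Add(Function('D')(-82), -41937), Rational(1, 2)) = Pow(Add(Add(-6984, Mul(72, -82)), -41937), Rational(1, 2)) = Pow(Add(Add(-6984, -5904), -41937), Rational(1, 2)) = Pow(Add(-12888, -41937), Rational(1, 2)) = Pow(-54825, Rational(1, 2)) = Mul(5, I, Pow(2193, Rational(1, 2)))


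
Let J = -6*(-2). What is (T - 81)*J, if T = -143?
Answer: -2688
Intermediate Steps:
J = 12
(T - 81)*J = (-143 - 81)*12 = -224*12 = -2688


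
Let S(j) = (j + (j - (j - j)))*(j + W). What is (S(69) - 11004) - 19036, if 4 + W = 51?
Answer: -14032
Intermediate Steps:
W = 47 (W = -4 + 51 = 47)
S(j) = 2*j*(47 + j) (S(j) = (j + (j - (j - j)))*(j + 47) = (j + (j - 1*0))*(47 + j) = (j + (j + 0))*(47 + j) = (j + j)*(47 + j) = (2*j)*(47 + j) = 2*j*(47 + j))
(S(69) - 11004) - 19036 = (2*69*(47 + 69) - 11004) - 19036 = (2*69*116 - 11004) - 19036 = (16008 - 11004) - 19036 = 5004 - 19036 = -14032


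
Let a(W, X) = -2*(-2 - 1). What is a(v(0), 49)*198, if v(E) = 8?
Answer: 1188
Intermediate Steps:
a(W, X) = 6 (a(W, X) = -2*(-3) = 6)
a(v(0), 49)*198 = 6*198 = 1188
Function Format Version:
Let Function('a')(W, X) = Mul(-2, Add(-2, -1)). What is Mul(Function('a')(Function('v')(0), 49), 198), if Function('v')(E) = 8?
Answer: 1188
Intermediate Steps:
Function('a')(W, X) = 6 (Function('a')(W, X) = Mul(-2, -3) = 6)
Mul(Function('a')(Function('v')(0), 49), 198) = Mul(6, 198) = 1188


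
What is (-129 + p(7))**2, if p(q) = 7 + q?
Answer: 13225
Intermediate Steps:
(-129 + p(7))**2 = (-129 + (7 + 7))**2 = (-129 + 14)**2 = (-115)**2 = 13225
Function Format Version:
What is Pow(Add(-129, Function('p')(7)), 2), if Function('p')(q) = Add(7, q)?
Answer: 13225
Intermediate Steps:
Pow(Add(-129, Function('p')(7)), 2) = Pow(Add(-129, Add(7, 7)), 2) = Pow(Add(-129, 14), 2) = Pow(-115, 2) = 13225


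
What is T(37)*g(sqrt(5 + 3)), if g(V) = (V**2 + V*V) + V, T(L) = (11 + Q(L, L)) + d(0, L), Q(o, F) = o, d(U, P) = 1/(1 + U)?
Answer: 784 + 98*sqrt(2) ≈ 922.59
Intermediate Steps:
T(L) = 12 + L (T(L) = (11 + L) + 1/(1 + 0) = (11 + L) + 1/1 = (11 + L) + 1 = 12 + L)
g(V) = V + 2*V**2 (g(V) = (V**2 + V**2) + V = 2*V**2 + V = V + 2*V**2)
T(37)*g(sqrt(5 + 3)) = (12 + 37)*(sqrt(5 + 3)*(1 + 2*sqrt(5 + 3))) = 49*(sqrt(8)*(1 + 2*sqrt(8))) = 49*((2*sqrt(2))*(1 + 2*(2*sqrt(2)))) = 49*((2*sqrt(2))*(1 + 4*sqrt(2))) = 49*(2*sqrt(2)*(1 + 4*sqrt(2))) = 98*sqrt(2)*(1 + 4*sqrt(2))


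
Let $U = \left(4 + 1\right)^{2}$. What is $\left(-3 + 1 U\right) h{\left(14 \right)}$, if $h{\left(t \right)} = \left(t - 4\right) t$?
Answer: $3080$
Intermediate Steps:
$U = 25$ ($U = 5^{2} = 25$)
$h{\left(t \right)} = t \left(-4 + t\right)$ ($h{\left(t \right)} = \left(-4 + t\right) t = t \left(-4 + t\right)$)
$\left(-3 + 1 U\right) h{\left(14 \right)} = \left(-3 + 1 \cdot 25\right) 14 \left(-4 + 14\right) = \left(-3 + 25\right) 14 \cdot 10 = 22 \cdot 140 = 3080$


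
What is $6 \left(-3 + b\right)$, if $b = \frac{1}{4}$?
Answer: $- \frac{33}{2} \approx -16.5$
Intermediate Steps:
$b = \frac{1}{4} \approx 0.25$
$6 \left(-3 + b\right) = 6 \left(-3 + \frac{1}{4}\right) = 6 \left(- \frac{11}{4}\right) = - \frac{33}{2}$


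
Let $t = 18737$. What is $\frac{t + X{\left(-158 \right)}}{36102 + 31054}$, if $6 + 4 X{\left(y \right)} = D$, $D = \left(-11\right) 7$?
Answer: $\frac{74865}{268624} \approx 0.2787$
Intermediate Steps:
$D = -77$
$X{\left(y \right)} = - \frac{83}{4}$ ($X{\left(y \right)} = - \frac{3}{2} + \frac{1}{4} \left(-77\right) = - \frac{3}{2} - \frac{77}{4} = - \frac{83}{4}$)
$\frac{t + X{\left(-158 \right)}}{36102 + 31054} = \frac{18737 - \frac{83}{4}}{36102 + 31054} = \frac{74865}{4 \cdot 67156} = \frac{74865}{4} \cdot \frac{1}{67156} = \frac{74865}{268624}$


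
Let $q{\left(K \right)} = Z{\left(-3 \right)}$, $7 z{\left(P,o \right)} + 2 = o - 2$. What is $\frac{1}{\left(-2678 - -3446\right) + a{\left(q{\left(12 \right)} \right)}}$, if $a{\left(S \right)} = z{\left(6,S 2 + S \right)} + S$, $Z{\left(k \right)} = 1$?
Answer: $\frac{7}{5382} \approx 0.0013006$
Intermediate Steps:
$z{\left(P,o \right)} = - \frac{4}{7} + \frac{o}{7}$ ($z{\left(P,o \right)} = - \frac{2}{7} + \frac{o - 2}{7} = - \frac{2}{7} + \frac{-2 + o}{7} = - \frac{2}{7} + \left(- \frac{2}{7} + \frac{o}{7}\right) = - \frac{4}{7} + \frac{o}{7}$)
$q{\left(K \right)} = 1$
$a{\left(S \right)} = - \frac{4}{7} + \frac{10 S}{7}$ ($a{\left(S \right)} = \left(- \frac{4}{7} + \frac{S 2 + S}{7}\right) + S = \left(- \frac{4}{7} + \frac{2 S + S}{7}\right) + S = \left(- \frac{4}{7} + \frac{3 S}{7}\right) + S = - \frac{4}{7} + \frac{10 S}{7}$)
$\frac{1}{\left(-2678 - -3446\right) + a{\left(q{\left(12 \right)} \right)}} = \frac{1}{\left(-2678 - -3446\right) + \left(- \frac{4}{7} + \frac{10}{7} \cdot 1\right)} = \frac{1}{\left(-2678 + 3446\right) + \left(- \frac{4}{7} + \frac{10}{7}\right)} = \frac{1}{768 + \frac{6}{7}} = \frac{1}{\frac{5382}{7}} = \frac{7}{5382}$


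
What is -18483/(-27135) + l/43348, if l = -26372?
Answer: 7133072/98020665 ≈ 0.072771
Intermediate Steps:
-18483/(-27135) + l/43348 = -18483/(-27135) - 26372/43348 = -18483*(-1/27135) - 26372*1/43348 = 6161/9045 - 6593/10837 = 7133072/98020665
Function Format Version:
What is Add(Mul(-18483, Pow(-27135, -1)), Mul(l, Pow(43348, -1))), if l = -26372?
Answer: Rational(7133072, 98020665) ≈ 0.072771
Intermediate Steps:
Add(Mul(-18483, Pow(-27135, -1)), Mul(l, Pow(43348, -1))) = Add(Mul(-18483, Pow(-27135, -1)), Mul(-26372, Pow(43348, -1))) = Add(Mul(-18483, Rational(-1, 27135)), Mul(-26372, Rational(1, 43348))) = Add(Rational(6161, 9045), Rational(-6593, 10837)) = Rational(7133072, 98020665)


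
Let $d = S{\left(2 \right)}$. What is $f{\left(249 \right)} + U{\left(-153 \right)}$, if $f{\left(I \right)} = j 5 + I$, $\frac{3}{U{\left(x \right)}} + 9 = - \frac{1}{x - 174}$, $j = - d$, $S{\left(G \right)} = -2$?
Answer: $\frac{760997}{2942} \approx 258.67$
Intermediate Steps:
$d = -2$
$j = 2$ ($j = \left(-1\right) \left(-2\right) = 2$)
$U{\left(x \right)} = \frac{3}{-9 - \frac{1}{-174 + x}}$ ($U{\left(x \right)} = \frac{3}{-9 - \frac{1}{x - 174}} = \frac{3}{-9 - \frac{1}{-174 + x}}$)
$f{\left(I \right)} = 10 + I$ ($f{\left(I \right)} = 2 \cdot 5 + I = 10 + I$)
$f{\left(249 \right)} + U{\left(-153 \right)} = \left(10 + 249\right) + \frac{3 \left(174 - -153\right)}{-1565 + 9 \left(-153\right)} = 259 + \frac{3 \left(174 + 153\right)}{-1565 - 1377} = 259 + 3 \frac{1}{-2942} \cdot 327 = 259 + 3 \left(- \frac{1}{2942}\right) 327 = 259 - \frac{981}{2942} = \frac{760997}{2942}$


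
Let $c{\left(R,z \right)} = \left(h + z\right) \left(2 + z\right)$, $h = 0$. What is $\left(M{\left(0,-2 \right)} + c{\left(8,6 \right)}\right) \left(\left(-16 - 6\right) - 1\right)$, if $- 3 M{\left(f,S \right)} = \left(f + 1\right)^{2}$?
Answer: $- \frac{3289}{3} \approx -1096.3$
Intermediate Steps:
$M{\left(f,S \right)} = - \frac{\left(1 + f\right)^{2}}{3}$ ($M{\left(f,S \right)} = - \frac{\left(f + 1\right)^{2}}{3} = - \frac{\left(1 + f\right)^{2}}{3}$)
$c{\left(R,z \right)} = z \left(2 + z\right)$ ($c{\left(R,z \right)} = \left(0 + z\right) \left(2 + z\right) = z \left(2 + z\right)$)
$\left(M{\left(0,-2 \right)} + c{\left(8,6 \right)}\right) \left(\left(-16 - 6\right) - 1\right) = \left(- \frac{\left(1 + 0\right)^{2}}{3} + 6 \left(2 + 6\right)\right) \left(\left(-16 - 6\right) - 1\right) = \left(- \frac{1^{2}}{3} + 6 \cdot 8\right) \left(-22 - 1\right) = \left(\left(- \frac{1}{3}\right) 1 + 48\right) \left(-23\right) = \left(- \frac{1}{3} + 48\right) \left(-23\right) = \frac{143}{3} \left(-23\right) = - \frac{3289}{3}$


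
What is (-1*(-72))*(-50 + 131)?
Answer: 5832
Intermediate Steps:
(-1*(-72))*(-50 + 131) = 72*81 = 5832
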